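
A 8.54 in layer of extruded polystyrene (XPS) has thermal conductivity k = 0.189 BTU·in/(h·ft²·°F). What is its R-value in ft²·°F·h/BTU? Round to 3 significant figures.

45.2 ft²·°F·h/BTU

R = L/k = 8.54/0.189 = 45.19 ft²·°F·h/BTU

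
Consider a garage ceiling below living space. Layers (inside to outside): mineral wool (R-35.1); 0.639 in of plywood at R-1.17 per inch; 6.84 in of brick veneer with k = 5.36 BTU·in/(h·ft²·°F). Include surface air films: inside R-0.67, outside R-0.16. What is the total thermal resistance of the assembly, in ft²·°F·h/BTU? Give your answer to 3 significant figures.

38.0 ft²·°F·h/BTU

0.639 × 1.17 = 0.7476
6.84/5.36 = 1.276
R_total = 0.67 + 35.1 + 0.7476 + 1.276 + 0.16 = 37.95 ft²·°F·h/BTU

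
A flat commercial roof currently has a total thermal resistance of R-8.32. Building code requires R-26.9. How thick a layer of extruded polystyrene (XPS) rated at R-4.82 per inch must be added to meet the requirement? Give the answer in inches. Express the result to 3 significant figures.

3.85 in

ΔR = 26.9 − 8.32 = 18.58 ft²·°F·h/BTU
L = ΔR / (R/in) = 18.58/4.82 = 3.855 in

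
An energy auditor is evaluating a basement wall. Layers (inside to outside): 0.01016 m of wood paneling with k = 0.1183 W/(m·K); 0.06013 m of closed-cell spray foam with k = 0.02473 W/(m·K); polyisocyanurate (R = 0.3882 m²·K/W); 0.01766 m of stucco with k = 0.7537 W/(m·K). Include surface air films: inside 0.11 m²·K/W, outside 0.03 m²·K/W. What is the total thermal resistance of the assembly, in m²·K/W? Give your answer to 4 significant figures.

0.01016/0.1183 = 0.085883
0.06013/0.02473 = 2.4315
0.01766/0.7537 = 0.023431
R_total = 0.11 + 0.085883 + 2.4315 + 0.3882 + 0.023431 + 0.03 = 3.069 m²·K/W

3.069 m²·K/W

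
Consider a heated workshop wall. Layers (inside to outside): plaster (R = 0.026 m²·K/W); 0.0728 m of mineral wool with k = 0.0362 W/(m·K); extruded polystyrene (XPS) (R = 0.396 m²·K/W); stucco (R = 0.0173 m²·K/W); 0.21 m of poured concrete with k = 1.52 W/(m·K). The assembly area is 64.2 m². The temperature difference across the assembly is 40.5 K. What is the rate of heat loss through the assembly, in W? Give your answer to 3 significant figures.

1000 W

0.0728/0.0362 = 2.011
0.21/1.52 = 0.1382
R_total = 0.026 + 2.011 + 0.396 + 0.0173 + 0.1382 = 2.589 m²·K/W
Q = A·ΔT/R = 64.2 × 40.5 / 2.589 = 1004 W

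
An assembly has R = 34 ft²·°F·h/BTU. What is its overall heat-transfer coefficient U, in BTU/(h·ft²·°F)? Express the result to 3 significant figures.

U = 1/R = 1/34 = 0.02941

0.0294 BTU/(h·ft²·°F)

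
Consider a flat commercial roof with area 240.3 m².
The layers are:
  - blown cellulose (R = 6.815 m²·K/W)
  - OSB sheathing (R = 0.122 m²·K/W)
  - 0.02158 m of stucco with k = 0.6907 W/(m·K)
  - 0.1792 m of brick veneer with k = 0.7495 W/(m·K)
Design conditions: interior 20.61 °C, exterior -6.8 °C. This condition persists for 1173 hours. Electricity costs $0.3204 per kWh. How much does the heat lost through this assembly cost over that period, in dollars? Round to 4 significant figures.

0.02158/0.6907 = 0.031244
0.1792/0.7495 = 0.23909
R_total = 6.815 + 0.122 + 0.031244 + 0.23909 = 7.2073 m²·K/W
Q = 240.3 × (20.61 − (-6.8)) / 7.2073 = 913.88 W
E = 913.88 W × 1173 h / 1000 = 1072 kWh
Cost = 1072 × 0.3204 = $343.46

343.5 dollars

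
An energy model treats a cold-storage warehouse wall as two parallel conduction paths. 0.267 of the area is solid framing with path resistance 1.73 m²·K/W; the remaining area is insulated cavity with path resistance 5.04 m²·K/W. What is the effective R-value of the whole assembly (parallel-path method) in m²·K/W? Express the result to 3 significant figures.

3.34 m²·K/W

U_eff = 0.733/5.04 + 0.267/1.73 = 0.1454 + 0.1543 = 0.2998
R_eff = 1/U_eff = 3.336 m²·K/W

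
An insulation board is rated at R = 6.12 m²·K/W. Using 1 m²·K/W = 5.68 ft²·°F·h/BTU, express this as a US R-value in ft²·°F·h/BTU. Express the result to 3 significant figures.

34.8 ft²·°F·h/BTU

R_US = 6.12 × 5.68 = 34.76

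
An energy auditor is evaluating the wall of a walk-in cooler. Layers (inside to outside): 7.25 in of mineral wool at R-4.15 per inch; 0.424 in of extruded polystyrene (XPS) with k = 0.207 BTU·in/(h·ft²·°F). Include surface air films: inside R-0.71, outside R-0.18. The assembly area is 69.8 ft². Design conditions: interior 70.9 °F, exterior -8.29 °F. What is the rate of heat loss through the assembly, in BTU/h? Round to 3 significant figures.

7.25 × 4.15 = 30.09
0.424/0.207 = 2.048
R_total = 0.71 + 30.09 + 2.048 + 0.18 = 33.03 ft²·°F·h/BTU
Q = A·ΔT/R = 69.8 × (70.9 − (-8.29)) / 33.03 = 167.4 BTU/h

167 BTU/h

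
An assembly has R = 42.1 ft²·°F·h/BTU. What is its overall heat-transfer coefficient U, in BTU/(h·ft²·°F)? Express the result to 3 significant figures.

U = 1/R = 1/42.1 = 0.02375

0.0238 BTU/(h·ft²·°F)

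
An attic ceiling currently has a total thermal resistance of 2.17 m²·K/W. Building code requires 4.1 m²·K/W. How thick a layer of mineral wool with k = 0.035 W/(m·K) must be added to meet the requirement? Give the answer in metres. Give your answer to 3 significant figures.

0.0675 m

ΔR = 4.1 − 2.17 = 1.93 m²·K/W
L = ΔR × k = 1.93 × 0.035 = 0.06755 m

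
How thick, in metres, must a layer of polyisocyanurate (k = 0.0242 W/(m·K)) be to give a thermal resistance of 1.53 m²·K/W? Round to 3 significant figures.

L = R·k = 1.53 × 0.0242 = 0.03703 m

0.0370 m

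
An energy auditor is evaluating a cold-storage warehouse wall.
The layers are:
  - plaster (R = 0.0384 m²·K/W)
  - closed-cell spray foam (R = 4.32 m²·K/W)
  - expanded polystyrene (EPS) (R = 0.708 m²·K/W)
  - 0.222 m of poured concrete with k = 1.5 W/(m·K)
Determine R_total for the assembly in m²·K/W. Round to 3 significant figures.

0.222/1.5 = 0.148
R_total = 0.0384 + 4.32 + 0.708 + 0.148 = 5.214 m²·K/W

5.21 m²·K/W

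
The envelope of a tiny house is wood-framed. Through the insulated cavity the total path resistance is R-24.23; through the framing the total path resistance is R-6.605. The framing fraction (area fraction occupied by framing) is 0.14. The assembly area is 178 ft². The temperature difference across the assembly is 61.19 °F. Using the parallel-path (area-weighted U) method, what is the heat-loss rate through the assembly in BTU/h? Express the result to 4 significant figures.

617.4 BTU/h

U_eff = 0.86/24.23 + 0.14/6.605 = 0.035493 + 0.021196 = 0.056689
R_eff = 1/U_eff = 17.64 ft²·°F·h/BTU
Q = 178 × 61.19 / 17.64 = 617.45 BTU/h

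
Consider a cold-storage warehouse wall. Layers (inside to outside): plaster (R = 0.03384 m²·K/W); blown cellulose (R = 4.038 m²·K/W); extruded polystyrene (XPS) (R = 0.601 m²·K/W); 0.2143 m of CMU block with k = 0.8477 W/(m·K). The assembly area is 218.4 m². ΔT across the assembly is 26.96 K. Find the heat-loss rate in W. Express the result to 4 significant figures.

0.2143/0.8477 = 0.2528
R_total = 0.03384 + 4.038 + 0.601 + 0.2528 = 4.9256 m²·K/W
Q = A·ΔT/R = 218.4 × 26.96 / 4.9256 = 1195.4 W

1195 W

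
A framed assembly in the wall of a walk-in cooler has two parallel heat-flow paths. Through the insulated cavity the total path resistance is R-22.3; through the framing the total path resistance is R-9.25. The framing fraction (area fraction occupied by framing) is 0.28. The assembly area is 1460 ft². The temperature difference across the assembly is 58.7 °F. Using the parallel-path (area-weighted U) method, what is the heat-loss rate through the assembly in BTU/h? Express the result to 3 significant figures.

U_eff = 0.72/22.3 + 0.28/9.25 = 0.03229 + 0.03027 = 0.06256
R_eff = 1/U_eff = 15.99 ft²·°F·h/BTU
Q = 1460 × 58.7 / 15.99 = 5361 BTU/h

5360 BTU/h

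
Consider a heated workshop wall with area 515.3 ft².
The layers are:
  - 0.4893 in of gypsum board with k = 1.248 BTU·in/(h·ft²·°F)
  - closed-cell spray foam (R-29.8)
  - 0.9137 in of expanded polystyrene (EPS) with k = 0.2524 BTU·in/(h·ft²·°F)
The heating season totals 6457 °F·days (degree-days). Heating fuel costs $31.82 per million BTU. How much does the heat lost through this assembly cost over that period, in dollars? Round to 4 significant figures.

75.15 dollars

0.4893/1.248 = 0.39207
0.9137/0.2524 = 3.62
R_total = 0.39207 + 29.8 + 3.62 = 33.812 ft²·°F·h/BTU
E = A × HDD × 24 / R = 515.3 × 6457 × 24 / 33.812 = 2361700 BTU
Cost = 2361700/10⁶ × 31.82 = $75.15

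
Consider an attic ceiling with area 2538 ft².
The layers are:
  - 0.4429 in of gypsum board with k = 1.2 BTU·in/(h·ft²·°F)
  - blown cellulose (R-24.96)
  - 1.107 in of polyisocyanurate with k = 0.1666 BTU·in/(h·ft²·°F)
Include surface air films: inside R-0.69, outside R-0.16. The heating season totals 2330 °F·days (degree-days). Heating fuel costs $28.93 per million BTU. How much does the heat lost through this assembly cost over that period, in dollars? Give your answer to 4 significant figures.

0.4429/1.2 = 0.36908
1.107/0.1666 = 6.6447
R_total = 0.69 + 0.36908 + 24.96 + 6.6447 + 0.16 = 32.824 ft²·°F·h/BTU
E = A × HDD × 24 / R = 2538 × 2330 × 24 / 32.824 = 4323900 BTU
Cost = 4323900/10⁶ × 28.93 = $125.09

125.1 dollars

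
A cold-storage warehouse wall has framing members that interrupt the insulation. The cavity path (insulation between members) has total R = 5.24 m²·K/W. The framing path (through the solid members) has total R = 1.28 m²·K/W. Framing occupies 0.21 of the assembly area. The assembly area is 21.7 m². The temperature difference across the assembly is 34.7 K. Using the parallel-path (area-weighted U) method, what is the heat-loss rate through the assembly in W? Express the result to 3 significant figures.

237 W

U_eff = 0.79/5.24 + 0.21/1.28 = 0.1508 + 0.1641 = 0.3148
R_eff = 1/U_eff = 3.176 m²·K/W
Q = 21.7 × 34.7 / 3.176 = 237.1 W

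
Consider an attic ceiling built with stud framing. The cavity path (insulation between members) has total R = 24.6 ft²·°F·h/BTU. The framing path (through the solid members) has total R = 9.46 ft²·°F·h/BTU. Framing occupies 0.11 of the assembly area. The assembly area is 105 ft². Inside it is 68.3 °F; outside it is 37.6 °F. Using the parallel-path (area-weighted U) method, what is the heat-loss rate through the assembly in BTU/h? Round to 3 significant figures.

154 BTU/h

U_eff = 0.89/24.6 + 0.11/9.46 = 0.03618 + 0.01163 = 0.04781
R_eff = 1/U_eff = 20.92 ft²·°F·h/BTU
Q = 105 × (68.3 − 37.6) / 20.92 = 154.1 BTU/h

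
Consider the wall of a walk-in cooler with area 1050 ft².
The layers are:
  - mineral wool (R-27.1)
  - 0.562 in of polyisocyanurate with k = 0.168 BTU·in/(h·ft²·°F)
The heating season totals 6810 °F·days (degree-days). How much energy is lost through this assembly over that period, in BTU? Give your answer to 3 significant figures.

5640000 BTU

0.562/0.168 = 3.345
R_total = 27.1 + 3.345 = 30.45 ft²·°F·h/BTU
E = A × HDD × 24 / R = 1050 × 6810 × 24 / 30.45 = 5637000 BTU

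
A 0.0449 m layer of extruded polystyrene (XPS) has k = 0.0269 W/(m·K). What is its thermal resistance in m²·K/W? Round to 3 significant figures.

1.67 m²·K/W

R = L/k = 0.0449/0.0269 = 1.669 m²·K/W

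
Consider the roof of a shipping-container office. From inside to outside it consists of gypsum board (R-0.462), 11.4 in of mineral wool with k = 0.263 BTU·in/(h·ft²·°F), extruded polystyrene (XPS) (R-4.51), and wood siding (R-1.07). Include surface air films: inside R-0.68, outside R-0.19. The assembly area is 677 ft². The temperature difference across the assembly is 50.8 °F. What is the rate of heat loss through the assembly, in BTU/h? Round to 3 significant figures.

684 BTU/h

11.4/0.263 = 43.35
R_total = 0.68 + 0.462 + 43.35 + 4.51 + 1.07 + 0.19 = 50.26 ft²·°F·h/BTU
Q = A·ΔT/R = 677 × 50.8 / 50.26 = 684.3 BTU/h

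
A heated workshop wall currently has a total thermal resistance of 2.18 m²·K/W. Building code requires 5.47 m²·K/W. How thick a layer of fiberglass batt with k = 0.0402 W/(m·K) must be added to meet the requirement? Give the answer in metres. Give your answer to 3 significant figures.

0.132 m

ΔR = 5.47 − 2.18 = 3.29 m²·K/W
L = ΔR × k = 3.29 × 0.0402 = 0.1323 m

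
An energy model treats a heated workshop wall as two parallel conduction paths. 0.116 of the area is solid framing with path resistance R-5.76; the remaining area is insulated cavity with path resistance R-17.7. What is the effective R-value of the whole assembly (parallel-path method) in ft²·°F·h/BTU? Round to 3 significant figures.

14.3 ft²·°F·h/BTU

U_eff = 0.884/17.7 + 0.116/5.76 = 0.04994 + 0.02014 = 0.07008
R_eff = 1/U_eff = 14.27 ft²·°F·h/BTU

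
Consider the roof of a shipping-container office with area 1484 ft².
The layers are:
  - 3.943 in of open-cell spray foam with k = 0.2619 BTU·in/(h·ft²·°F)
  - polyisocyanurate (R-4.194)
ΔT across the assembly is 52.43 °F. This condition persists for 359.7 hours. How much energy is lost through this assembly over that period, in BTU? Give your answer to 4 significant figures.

1454000 BTU

3.943/0.2619 = 15.055
R_total = 15.055 + 4.194 = 19.249 ft²·°F·h/BTU
Q = 1484 × 52.43 / 19.249 = 4042 BTU/h
E = 4042 × 359.7 = 1453900 BTU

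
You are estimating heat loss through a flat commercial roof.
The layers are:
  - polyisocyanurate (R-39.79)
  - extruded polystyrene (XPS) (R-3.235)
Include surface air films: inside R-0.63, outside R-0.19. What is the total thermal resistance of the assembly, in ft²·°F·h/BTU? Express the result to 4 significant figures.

43.84 ft²·°F·h/BTU

R_total = 0.63 + 39.79 + 3.235 + 0.19 = 43.845 ft²·°F·h/BTU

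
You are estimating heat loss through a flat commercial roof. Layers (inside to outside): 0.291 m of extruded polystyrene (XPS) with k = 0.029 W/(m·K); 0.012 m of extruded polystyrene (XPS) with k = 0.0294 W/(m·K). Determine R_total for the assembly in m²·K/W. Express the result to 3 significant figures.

0.291/0.029 = 10.03
0.012/0.0294 = 0.4082
R_total = 10.03 + 0.4082 = 10.44 m²·K/W

10.4 m²·K/W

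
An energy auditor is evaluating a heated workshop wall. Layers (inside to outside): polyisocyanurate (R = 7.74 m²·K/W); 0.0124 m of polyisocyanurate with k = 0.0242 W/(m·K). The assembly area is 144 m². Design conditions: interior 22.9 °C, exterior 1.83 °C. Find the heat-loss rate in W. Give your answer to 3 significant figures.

368 W

0.0124/0.0242 = 0.5124
R_total = 7.74 + 0.5124 = 8.252 m²·K/W
Q = A·ΔT/R = 144 × (22.9 − 1.83) / 8.252 = 367.7 W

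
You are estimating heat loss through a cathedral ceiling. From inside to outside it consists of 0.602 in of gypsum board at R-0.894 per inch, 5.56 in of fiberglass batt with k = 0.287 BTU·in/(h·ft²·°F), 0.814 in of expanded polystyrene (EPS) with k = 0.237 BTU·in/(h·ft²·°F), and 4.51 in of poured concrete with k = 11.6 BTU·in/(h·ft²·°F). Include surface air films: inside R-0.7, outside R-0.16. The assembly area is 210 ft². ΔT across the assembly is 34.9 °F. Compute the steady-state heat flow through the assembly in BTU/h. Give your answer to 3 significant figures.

0.602 × 0.894 = 0.5382
5.56/0.287 = 19.37
0.814/0.237 = 3.435
4.51/11.6 = 0.3888
R_total = 0.7 + 0.5382 + 19.37 + 3.435 + 0.3888 + 0.16 = 24.59 ft²·°F·h/BTU
Q = A·ΔT/R = 210 × 34.9 / 24.59 = 298 BTU/h

298 BTU/h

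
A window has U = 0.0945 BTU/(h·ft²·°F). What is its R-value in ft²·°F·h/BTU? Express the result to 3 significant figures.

R = 1/U = 1/0.0945 = 10.58

10.6 ft²·°F·h/BTU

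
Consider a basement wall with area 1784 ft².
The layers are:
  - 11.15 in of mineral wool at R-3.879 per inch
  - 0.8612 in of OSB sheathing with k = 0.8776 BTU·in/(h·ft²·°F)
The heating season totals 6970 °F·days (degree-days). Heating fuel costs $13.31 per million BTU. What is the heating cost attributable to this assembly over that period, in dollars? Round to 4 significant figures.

11.15 × 3.879 = 43.251
0.8612/0.8776 = 0.98131
R_total = 43.251 + 0.98131 = 44.232 ft²·°F·h/BTU
E = A × HDD × 24 / R = 1784 × 6970 × 24 / 44.232 = 6746800 BTU
Cost = 6746800/10⁶ × 13.31 = $89.8

89.80 dollars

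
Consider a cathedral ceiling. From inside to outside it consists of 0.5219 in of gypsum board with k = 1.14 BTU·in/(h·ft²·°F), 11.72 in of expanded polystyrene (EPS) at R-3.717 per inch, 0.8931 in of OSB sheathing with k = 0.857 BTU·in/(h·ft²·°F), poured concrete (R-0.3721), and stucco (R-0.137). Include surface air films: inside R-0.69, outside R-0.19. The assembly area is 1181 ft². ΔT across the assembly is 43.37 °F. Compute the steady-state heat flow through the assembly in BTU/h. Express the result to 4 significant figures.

0.5219/1.14 = 0.45781
11.72 × 3.717 = 43.563
0.8931/0.857 = 1.0421
R_total = 0.69 + 0.45781 + 43.563 + 1.0421 + 0.3721 + 0.137 + 0.19 = 46.452 ft²·°F·h/BTU
Q = A·ΔT/R = 1181 × 43.37 / 46.452 = 1102.6 BTU/h

1103 BTU/h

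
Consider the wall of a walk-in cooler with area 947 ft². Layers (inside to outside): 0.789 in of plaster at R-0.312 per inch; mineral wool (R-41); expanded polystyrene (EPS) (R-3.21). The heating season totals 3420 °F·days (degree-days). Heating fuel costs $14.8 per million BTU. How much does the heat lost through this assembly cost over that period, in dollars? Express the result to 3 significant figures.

0.789 × 0.312 = 0.2462
R_total = 0.2462 + 41 + 3.21 = 44.46 ft²·°F·h/BTU
E = A × HDD × 24 / R = 947 × 3420 × 24 / 44.46 = 1748000 BTU
Cost = 1748000/10⁶ × 14.8 = $25.88

25.9 dollars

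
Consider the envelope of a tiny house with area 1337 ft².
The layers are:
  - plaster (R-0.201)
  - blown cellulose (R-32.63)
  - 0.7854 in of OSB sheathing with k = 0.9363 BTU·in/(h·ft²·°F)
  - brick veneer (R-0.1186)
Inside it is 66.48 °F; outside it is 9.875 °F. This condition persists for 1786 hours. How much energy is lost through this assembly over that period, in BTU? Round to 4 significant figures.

0.7854/0.9363 = 0.83883
R_total = 0.201 + 32.63 + 0.83883 + 0.1186 = 33.788 ft²·°F·h/BTU
Q = 1337 × (66.48 − 9.875) / 33.788 = 2239.8 BTU/h
E = 2239.8 × 1786 = 4000400 BTU

4000000 BTU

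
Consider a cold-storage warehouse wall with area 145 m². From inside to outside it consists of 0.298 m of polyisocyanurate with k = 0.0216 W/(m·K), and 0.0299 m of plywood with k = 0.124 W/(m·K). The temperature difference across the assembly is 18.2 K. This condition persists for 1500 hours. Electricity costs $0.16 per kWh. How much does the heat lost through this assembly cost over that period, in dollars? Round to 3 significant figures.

0.298/0.0216 = 13.8
0.0299/0.124 = 0.2411
R_total = 13.8 + 0.2411 = 14.04 m²·K/W
Q = 145 × 18.2 / 14.04 = 188 W
E = 188 W × 1500 h / 1000 = 282 kWh
Cost = 282 × 0.16 = $45.12

45.1 dollars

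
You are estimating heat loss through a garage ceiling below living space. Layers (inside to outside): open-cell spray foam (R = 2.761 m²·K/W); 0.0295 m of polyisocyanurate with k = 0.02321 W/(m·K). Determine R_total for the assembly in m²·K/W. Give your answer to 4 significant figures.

4.032 m²·K/W

0.0295/0.02321 = 1.271
R_total = 2.761 + 1.271 = 4.032 m²·K/W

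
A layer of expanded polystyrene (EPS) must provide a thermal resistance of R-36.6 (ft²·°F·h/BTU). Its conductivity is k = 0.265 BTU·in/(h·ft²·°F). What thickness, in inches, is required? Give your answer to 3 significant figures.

9.70 in

L = R × k = 36.6 × 0.265 = 9.699 in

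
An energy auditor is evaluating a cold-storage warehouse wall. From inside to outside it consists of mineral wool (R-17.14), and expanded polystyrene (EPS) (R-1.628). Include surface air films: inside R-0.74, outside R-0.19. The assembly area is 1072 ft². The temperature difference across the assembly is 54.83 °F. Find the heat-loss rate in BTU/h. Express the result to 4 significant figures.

R_total = 0.74 + 17.14 + 1.628 + 0.19 = 19.698 ft²·°F·h/BTU
Q = A·ΔT/R = 1072 × 54.83 / 19.698 = 2983.9 BTU/h

2984 BTU/h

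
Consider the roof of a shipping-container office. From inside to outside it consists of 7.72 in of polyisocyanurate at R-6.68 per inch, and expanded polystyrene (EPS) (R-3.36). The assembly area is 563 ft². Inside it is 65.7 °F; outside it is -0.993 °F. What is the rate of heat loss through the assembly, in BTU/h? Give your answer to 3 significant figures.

7.72 × 6.68 = 51.57
R_total = 51.57 + 3.36 = 54.93 ft²·°F·h/BTU
Q = A·ΔT/R = 563 × (65.7 − (-0.993)) / 54.93 = 683.6 BTU/h

684 BTU/h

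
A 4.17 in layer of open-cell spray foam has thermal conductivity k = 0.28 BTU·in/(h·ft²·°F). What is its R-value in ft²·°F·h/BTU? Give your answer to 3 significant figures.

14.9 ft²·°F·h/BTU

R = L/k = 4.17/0.28 = 14.89 ft²·°F·h/BTU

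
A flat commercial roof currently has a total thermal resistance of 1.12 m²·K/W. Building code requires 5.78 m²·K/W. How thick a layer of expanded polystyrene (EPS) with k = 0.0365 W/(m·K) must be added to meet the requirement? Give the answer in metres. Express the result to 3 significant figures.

0.170 m

ΔR = 5.78 − 1.12 = 4.66 m²·K/W
L = ΔR × k = 4.66 × 0.0365 = 0.1701 m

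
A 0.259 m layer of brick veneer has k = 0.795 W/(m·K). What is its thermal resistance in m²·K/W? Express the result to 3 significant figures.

0.326 m²·K/W

R = L/k = 0.259/0.795 = 0.3258 m²·K/W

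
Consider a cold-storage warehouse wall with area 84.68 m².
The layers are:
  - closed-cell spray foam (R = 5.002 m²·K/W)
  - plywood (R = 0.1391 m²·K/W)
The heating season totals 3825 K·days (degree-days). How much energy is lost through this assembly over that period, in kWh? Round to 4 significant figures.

1512 kWh

R_total = 5.002 + 0.1391 = 5.1411 m²·K/W
E = A × HDD × 24 / R / 1000 = 84.68 × 3825 × 24 / 5.1411 / 1000 = 1512.1 kWh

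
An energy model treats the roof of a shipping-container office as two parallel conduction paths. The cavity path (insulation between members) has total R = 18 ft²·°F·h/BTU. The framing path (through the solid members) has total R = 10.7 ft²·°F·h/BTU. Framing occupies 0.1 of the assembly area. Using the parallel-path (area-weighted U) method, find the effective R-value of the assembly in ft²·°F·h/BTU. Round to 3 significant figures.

16.9 ft²·°F·h/BTU

U_eff = 0.9/18 + 0.1/10.7 = 0.05 + 0.009346 = 0.05935
R_eff = 1/U_eff = 16.85 ft²·°F·h/BTU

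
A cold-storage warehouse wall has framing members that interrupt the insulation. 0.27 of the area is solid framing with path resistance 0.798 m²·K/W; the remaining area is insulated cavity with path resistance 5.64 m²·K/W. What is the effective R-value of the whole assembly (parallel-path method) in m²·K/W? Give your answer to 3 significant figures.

2.14 m²·K/W

U_eff = 0.73/5.64 + 0.27/0.798 = 0.1294 + 0.3383 = 0.4678
R_eff = 1/U_eff = 2.138 m²·K/W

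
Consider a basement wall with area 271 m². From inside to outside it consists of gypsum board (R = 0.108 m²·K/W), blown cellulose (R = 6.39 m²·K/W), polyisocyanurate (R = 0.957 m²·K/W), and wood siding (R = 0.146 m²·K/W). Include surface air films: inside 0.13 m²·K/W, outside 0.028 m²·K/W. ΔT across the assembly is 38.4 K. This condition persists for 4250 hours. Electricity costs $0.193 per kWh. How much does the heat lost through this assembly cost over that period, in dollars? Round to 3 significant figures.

R_total = 0.13 + 0.108 + 6.39 + 0.957 + 0.146 + 0.028 = 7.759 m²·K/W
Q = 271 × 38.4 / 7.759 = 1341 W
E = 1341 W × 4250 h / 1000 = 5700 kWh
Cost = 5700 × 0.193 = $1100

1100 dollars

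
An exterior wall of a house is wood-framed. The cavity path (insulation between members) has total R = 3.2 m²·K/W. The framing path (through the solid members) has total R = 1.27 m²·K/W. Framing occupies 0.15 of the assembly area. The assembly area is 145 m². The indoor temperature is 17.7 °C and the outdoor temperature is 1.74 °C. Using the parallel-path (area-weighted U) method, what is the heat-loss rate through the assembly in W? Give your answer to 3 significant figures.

U_eff = 0.85/3.2 + 0.15/1.27 = 0.2656 + 0.1181 = 0.3837
R_eff = 1/U_eff = 2.606 m²·K/W
Q = 145 × (17.7 − 1.74) / 2.606 = 888 W

888 W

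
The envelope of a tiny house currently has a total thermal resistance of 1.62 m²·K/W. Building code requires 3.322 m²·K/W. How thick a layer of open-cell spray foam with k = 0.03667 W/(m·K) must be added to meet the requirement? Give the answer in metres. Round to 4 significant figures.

ΔR = 3.322 − 1.62 = 1.702 m²·K/W
L = ΔR × k = 1.702 × 0.03667 = 0.062412 m

0.06241 m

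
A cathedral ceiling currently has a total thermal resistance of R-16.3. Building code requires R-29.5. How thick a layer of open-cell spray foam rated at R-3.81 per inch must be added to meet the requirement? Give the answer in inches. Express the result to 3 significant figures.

ΔR = 29.5 − 16.3 = 13.2 ft²·°F·h/BTU
L = ΔR / (R/in) = 13.2/3.81 = 3.465 in

3.46 in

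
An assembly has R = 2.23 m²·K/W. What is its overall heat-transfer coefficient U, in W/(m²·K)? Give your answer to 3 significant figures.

0.448 W/(m²·K)

U = 1/R = 1/2.23 = 0.4484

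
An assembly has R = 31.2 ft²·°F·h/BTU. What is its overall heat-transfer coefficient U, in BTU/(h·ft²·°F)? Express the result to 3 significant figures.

0.0321 BTU/(h·ft²·°F)

U = 1/R = 1/31.2 = 0.03205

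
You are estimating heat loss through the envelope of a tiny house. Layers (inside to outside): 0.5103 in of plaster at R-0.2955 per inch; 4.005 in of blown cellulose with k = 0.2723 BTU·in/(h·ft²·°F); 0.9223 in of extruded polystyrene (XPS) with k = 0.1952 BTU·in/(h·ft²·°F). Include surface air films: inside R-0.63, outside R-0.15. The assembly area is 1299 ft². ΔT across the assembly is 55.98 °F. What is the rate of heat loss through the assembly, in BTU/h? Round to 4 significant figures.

0.5103 × 0.2955 = 0.15079
4.005/0.2723 = 14.708
0.9223/0.1952 = 4.7249
R_total = 0.63 + 0.15079 + 14.708 + 4.7249 + 0.15 = 20.364 ft²·°F·h/BTU
Q = A·ΔT/R = 1299 × 55.98 / 20.364 = 3571 BTU/h

3571 BTU/h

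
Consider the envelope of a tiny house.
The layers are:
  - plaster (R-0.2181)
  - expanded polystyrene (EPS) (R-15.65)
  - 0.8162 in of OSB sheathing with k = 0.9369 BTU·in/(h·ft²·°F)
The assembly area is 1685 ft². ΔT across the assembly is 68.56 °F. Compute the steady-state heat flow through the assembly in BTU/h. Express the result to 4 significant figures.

0.8162/0.9369 = 0.87117
R_total = 0.2181 + 15.65 + 0.87117 = 16.739 ft²·°F·h/BTU
Q = A·ΔT/R = 1685 × 68.56 / 16.739 = 6901.4 BTU/h

6901 BTU/h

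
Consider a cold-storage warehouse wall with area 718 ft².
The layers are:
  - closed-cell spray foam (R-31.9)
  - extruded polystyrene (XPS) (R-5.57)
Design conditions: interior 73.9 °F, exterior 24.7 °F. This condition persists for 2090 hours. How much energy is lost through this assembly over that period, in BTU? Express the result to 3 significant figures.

R_total = 31.9 + 5.57 = 37.47 ft²·°F·h/BTU
Q = 718 × (73.9 − 24.7) / 37.47 = 942.8 BTU/h
E = 942.8 × 2090 = 1970000 BTU

1970000 BTU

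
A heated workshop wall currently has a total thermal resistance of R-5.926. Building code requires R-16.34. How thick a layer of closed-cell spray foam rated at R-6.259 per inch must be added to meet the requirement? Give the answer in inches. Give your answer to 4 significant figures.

ΔR = 16.34 − 5.926 = 10.414 ft²·°F·h/BTU
L = ΔR / (R/in) = 10.414/6.259 = 1.6638 in

1.664 in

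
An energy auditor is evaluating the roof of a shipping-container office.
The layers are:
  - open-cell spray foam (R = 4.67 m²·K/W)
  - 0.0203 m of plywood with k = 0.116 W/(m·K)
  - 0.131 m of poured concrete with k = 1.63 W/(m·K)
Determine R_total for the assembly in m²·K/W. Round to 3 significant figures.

0.0203/0.116 = 0.175
0.131/1.63 = 0.08037
R_total = 4.67 + 0.175 + 0.08037 = 4.925 m²·K/W

4.93 m²·K/W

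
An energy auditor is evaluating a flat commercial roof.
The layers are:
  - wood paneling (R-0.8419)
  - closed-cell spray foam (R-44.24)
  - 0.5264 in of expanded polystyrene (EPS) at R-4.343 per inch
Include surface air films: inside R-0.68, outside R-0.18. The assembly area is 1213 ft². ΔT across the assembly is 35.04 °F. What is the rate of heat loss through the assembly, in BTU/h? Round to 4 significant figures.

881.3 BTU/h

0.5264 × 4.343 = 2.2862
R_total = 0.68 + 0.8419 + 44.24 + 2.2862 + 0.18 = 48.228 ft²·°F·h/BTU
Q = A·ΔT/R = 1213 × 35.04 / 48.228 = 881.3 BTU/h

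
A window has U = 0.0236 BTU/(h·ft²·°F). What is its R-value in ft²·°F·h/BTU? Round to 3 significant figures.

42.4 ft²·°F·h/BTU

R = 1/U = 1/0.0236 = 42.37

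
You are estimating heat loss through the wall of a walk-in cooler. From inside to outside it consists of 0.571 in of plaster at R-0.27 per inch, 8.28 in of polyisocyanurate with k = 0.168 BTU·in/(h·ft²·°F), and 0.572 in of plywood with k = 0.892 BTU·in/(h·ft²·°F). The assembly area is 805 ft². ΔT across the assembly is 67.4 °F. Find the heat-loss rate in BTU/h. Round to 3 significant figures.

0.571 × 0.27 = 0.1542
8.28/0.168 = 49.29
0.572/0.892 = 0.6413
R_total = 0.1542 + 49.29 + 0.6413 = 50.08 ft²·°F·h/BTU
Q = A·ΔT/R = 805 × 67.4 / 50.08 = 1083 BTU/h

1080 BTU/h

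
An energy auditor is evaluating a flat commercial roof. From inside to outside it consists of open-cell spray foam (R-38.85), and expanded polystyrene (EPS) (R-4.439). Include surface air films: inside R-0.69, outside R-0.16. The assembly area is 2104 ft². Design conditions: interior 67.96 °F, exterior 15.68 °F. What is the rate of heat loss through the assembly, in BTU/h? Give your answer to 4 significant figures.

R_total = 0.69 + 38.85 + 4.439 + 0.16 = 44.139 ft²·°F·h/BTU
Q = A·ΔT/R = 2104 × (67.96 − 15.68) / 44.139 = 2492.1 BTU/h

2492 BTU/h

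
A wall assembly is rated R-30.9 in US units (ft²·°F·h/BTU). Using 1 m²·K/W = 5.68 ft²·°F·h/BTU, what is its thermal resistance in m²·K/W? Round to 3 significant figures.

5.44 m²·K/W

R_SI = 30.9/5.68 = 5.44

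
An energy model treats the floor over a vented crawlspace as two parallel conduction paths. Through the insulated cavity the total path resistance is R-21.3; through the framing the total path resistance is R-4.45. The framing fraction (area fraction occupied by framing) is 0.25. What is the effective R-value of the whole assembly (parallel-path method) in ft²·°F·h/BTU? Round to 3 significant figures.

10.9 ft²·°F·h/BTU

U_eff = 0.75/21.3 + 0.25/4.45 = 0.03521 + 0.05618 = 0.09139
R_eff = 1/U_eff = 10.94 ft²·°F·h/BTU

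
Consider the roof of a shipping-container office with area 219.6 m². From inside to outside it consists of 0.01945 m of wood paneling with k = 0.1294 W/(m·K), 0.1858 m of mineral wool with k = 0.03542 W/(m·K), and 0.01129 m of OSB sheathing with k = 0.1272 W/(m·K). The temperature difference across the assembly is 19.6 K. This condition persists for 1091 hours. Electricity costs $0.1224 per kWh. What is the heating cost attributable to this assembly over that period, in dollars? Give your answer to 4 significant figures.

0.01945/0.1294 = 0.15031
0.1858/0.03542 = 5.2456
0.01129/0.1272 = 0.088758
R_total = 0.15031 + 5.2456 + 0.088758 = 5.4847 m²·K/W
Q = 219.6 × 19.6 / 5.4847 = 784.76 W
E = 784.76 W × 1091 h / 1000 = 856.17 kWh
Cost = 856.17 × 0.1224 = $104.8

104.8 dollars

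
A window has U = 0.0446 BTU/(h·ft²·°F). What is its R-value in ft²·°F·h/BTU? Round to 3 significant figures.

22.4 ft²·°F·h/BTU

R = 1/U = 1/0.0446 = 22.42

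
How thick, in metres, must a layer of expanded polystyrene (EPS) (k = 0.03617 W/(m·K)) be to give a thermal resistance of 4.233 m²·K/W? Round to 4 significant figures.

0.1531 m

L = R·k = 4.233 × 0.03617 = 0.15311 m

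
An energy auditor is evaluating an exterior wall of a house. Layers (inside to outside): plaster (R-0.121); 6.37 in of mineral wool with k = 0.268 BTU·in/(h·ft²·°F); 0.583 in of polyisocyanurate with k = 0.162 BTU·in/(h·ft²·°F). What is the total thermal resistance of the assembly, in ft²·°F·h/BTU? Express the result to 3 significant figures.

27.5 ft²·°F·h/BTU

6.37/0.268 = 23.77
0.583/0.162 = 3.599
R_total = 0.121 + 23.77 + 3.599 = 27.49 ft²·°F·h/BTU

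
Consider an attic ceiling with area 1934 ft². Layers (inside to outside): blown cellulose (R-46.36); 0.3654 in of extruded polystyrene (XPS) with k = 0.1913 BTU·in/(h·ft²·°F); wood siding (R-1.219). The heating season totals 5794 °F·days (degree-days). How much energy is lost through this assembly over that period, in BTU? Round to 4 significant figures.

5434000 BTU

0.3654/0.1913 = 1.9101
R_total = 46.36 + 1.9101 + 1.219 = 49.489 ft²·°F·h/BTU
E = A × HDD × 24 / R = 1934 × 5794 × 24 / 49.489 = 5434200 BTU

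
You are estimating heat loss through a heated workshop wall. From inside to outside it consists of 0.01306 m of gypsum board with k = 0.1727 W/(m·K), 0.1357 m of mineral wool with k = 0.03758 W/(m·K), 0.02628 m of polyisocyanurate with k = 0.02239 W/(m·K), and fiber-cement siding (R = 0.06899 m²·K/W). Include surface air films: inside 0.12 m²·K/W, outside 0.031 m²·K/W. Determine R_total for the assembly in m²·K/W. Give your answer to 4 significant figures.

0.01306/0.1727 = 0.075622
0.1357/0.03758 = 3.611
0.02628/0.02239 = 1.1737
R_total = 0.12 + 0.075622 + 3.611 + 1.1737 + 0.06899 + 0.031 = 5.0803 m²·K/W

5.080 m²·K/W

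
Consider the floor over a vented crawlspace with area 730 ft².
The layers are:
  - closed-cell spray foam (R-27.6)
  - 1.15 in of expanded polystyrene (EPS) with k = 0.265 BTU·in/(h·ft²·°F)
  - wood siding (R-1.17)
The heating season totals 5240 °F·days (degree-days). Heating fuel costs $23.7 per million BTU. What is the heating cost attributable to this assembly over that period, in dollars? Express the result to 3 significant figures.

65.7 dollars

1.15/0.265 = 4.34
R_total = 27.6 + 4.34 + 1.17 = 33.11 ft²·°F·h/BTU
E = A × HDD × 24 / R = 730 × 5240 × 24 / 33.11 = 2773000 BTU
Cost = 2773000/10⁶ × 23.7 = $65.71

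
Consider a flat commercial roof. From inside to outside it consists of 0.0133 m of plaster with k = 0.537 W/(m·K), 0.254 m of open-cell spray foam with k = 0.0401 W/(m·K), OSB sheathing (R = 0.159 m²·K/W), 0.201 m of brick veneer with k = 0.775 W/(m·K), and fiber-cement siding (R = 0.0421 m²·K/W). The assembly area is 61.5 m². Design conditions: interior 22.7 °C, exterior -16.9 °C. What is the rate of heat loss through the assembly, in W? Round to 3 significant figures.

357 W

0.0133/0.537 = 0.02477
0.254/0.0401 = 6.334
0.201/0.775 = 0.2594
R_total = 0.02477 + 6.334 + 0.159 + 0.2594 + 0.0421 = 6.819 m²·K/W
Q = A·ΔT/R = 61.5 × (22.7 − (-16.9)) / 6.819 = 357.1 W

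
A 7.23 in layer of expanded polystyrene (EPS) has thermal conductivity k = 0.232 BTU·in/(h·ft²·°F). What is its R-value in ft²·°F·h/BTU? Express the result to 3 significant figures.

31.2 ft²·°F·h/BTU

R = L/k = 7.23/0.232 = 31.16 ft²·°F·h/BTU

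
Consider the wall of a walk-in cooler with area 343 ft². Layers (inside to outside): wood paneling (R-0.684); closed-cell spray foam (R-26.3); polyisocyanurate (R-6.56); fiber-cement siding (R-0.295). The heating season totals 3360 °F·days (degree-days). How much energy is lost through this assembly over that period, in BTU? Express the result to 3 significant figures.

817000 BTU

R_total = 0.684 + 26.3 + 6.56 + 0.295 = 33.84 ft²·°F·h/BTU
E = A × HDD × 24 / R = 343 × 3360 × 24 / 33.84 = 817400 BTU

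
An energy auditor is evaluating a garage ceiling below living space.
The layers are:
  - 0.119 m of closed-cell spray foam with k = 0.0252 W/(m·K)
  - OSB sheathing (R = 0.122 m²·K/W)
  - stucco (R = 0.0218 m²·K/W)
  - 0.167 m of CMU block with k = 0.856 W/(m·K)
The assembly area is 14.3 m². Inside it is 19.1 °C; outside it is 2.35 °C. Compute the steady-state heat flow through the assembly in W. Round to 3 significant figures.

0.119/0.0252 = 4.722
0.167/0.856 = 0.1951
R_total = 4.722 + 0.122 + 0.0218 + 0.1951 = 5.061 m²·K/W
Q = A·ΔT/R = 14.3 × (19.1 − 2.35) / 5.061 = 47.33 W

47.3 W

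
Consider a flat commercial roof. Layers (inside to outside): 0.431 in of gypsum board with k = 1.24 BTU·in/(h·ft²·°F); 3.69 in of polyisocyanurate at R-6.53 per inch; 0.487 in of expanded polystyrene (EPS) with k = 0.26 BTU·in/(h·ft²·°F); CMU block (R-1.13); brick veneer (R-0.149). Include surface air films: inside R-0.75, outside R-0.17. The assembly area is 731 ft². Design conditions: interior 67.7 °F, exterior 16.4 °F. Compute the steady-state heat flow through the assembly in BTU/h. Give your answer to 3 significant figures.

1320 BTU/h

0.431/1.24 = 0.3476
3.69 × 6.53 = 24.1
0.487/0.26 = 1.873
R_total = 0.75 + 0.3476 + 24.1 + 1.873 + 1.13 + 0.149 + 0.17 = 28.52 ft²·°F·h/BTU
Q = A·ΔT/R = 731 × (67.7 − 16.4) / 28.52 = 1315 BTU/h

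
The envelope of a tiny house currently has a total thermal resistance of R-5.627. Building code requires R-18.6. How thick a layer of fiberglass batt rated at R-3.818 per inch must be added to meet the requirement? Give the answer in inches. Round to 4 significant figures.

3.398 in

ΔR = 18.6 − 5.627 = 12.973 ft²·°F·h/BTU
L = ΔR / (R/in) = 12.973/3.818 = 3.3979 in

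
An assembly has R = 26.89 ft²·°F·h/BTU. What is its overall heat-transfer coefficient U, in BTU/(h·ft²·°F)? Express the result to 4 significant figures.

0.03719 BTU/(h·ft²·°F)

U = 1/R = 1/26.89 = 0.037189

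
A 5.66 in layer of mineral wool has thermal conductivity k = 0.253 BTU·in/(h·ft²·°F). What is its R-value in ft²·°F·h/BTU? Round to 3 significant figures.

R = L/k = 5.66/0.253 = 22.37 ft²·°F·h/BTU

22.4 ft²·°F·h/BTU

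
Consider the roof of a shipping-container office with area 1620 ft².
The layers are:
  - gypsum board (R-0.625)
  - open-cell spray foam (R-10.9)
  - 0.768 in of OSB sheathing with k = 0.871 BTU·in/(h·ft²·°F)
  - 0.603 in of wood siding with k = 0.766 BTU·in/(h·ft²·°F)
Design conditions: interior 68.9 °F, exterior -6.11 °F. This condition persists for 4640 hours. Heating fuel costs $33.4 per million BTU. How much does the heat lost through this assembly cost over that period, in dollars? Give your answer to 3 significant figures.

1430 dollars

0.768/0.871 = 0.8817
0.603/0.766 = 0.7872
R_total = 0.625 + 10.9 + 0.8817 + 0.7872 = 13.19 ft²·°F·h/BTU
Q = 1620 × (68.9 − (-6.11)) / 13.19 = 9210 BTU/h
E = 9210 × 4640 = 42730000 BTU
Cost = 42730000/10⁶ × 33.4 = $1427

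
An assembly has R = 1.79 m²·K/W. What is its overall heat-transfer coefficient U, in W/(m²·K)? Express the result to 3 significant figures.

0.559 W/(m²·K)

U = 1/R = 1/1.79 = 0.5587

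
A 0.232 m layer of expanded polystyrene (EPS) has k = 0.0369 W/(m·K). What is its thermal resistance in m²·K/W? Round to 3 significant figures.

6.29 m²·K/W

R = L/k = 0.232/0.0369 = 6.287 m²·K/W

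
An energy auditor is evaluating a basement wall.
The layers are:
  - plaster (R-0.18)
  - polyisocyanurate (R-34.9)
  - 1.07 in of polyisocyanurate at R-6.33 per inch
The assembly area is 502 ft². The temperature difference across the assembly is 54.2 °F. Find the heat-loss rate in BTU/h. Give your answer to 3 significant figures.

1.07 × 6.33 = 6.773
R_total = 0.18 + 34.9 + 6.773 = 41.85 ft²·°F·h/BTU
Q = A·ΔT/R = 502 × 54.2 / 41.85 = 650.1 BTU/h

650 BTU/h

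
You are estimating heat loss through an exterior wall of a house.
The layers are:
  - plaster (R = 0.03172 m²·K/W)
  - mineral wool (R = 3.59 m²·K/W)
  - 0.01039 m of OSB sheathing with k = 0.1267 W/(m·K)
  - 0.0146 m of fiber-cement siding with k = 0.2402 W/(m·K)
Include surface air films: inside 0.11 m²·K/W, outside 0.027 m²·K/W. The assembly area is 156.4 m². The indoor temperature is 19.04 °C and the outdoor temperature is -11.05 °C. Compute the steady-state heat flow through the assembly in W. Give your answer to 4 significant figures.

0.01039/0.1267 = 0.082005
0.0146/0.2402 = 0.060783
R_total = 0.11 + 0.03172 + 3.59 + 0.082005 + 0.060783 + 0.027 = 3.9015 m²·K/W
Q = A·ΔT/R = 156.4 × (19.04 − (-11.05)) / 3.9015 = 1206.2 W

1206 W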